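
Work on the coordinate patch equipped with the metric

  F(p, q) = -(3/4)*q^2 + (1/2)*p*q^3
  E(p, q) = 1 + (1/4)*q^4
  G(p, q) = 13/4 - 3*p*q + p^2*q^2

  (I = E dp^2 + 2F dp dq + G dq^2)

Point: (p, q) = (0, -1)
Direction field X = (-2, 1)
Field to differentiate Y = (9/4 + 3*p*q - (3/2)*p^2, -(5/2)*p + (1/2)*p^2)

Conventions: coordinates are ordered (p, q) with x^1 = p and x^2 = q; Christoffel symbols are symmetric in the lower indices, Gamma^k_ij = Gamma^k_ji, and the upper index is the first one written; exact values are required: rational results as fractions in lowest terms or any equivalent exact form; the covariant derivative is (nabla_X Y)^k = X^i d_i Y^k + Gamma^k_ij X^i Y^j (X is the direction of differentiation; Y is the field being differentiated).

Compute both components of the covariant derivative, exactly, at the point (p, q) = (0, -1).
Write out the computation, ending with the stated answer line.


E = 5/4, F = -3/4, G = 13/4 at the point
E_p = 0, E_q = -1, F_p = -1/2, F_q = 3/2, G_p = 3, G_q = 0
EG - F^2 = 7/2;  g^inv = (2/7) * [[13/4, 3/4], [3/4, 5/4]]
first-kind symbols [ij,l] = (1/2)(d_i g_jl + d_j g_il - d_l g_ij): [pp,p] = E_p/2 = 0, [pp,q] = F_p - E_q/2 = 0, [pq,p] = E_q/2 = -1/2, [pq,q] = G_p/2 = 3/2, [qq,p] = F_q - G_p/2 = 0, [qq,q] = G_q/2 = 0
Gamma^p_ij = (G*[ij,p] - F*[ij,q])/(EG - F^2), Gamma^q_ij = (E*[ij,q] - F*[ij,p])/(EG - F^2)
Gamma_ppp = 0, Gamma_ppq = -1/7, Gamma_pqq = 0, Gamma_qpp = 0, Gamma_qpq = 3/7, Gamma_qqq = 0
X = (-2, 1), Y = (9/4, 0) at the point

Answer: (nabla_X Y)^p = 159/28, (nabla_X Y)^q = 167/28


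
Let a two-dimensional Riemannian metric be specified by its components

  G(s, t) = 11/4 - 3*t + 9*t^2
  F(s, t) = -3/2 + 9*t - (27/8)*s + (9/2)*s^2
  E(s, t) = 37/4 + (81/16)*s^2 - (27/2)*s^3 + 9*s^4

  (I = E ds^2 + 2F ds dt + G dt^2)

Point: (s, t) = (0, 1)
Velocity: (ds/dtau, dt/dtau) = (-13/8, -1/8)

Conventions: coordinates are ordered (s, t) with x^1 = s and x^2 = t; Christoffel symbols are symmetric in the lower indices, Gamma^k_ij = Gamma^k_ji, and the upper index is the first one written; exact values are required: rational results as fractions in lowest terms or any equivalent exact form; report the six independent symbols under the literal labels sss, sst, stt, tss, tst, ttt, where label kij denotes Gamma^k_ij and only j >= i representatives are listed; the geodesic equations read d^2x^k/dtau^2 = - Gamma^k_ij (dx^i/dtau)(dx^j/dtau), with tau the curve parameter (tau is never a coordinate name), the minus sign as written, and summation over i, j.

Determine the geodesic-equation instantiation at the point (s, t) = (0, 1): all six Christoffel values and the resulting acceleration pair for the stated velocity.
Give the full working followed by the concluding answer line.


E = 37/4, F = 15/2, G = 35/4 at the point
E_s = 0, E_t = 0, F_s = -27/8, F_t = 9, G_s = 0, G_t = 15
EG - F^2 = 395/16;  g^inv = (16/395) * [[35/4, -15/2], [-15/2, 37/4]]
first-kind symbols [ij,l] = (1/2)(d_i g_jl + d_j g_il - d_l g_ij): [ss,s] = E_s/2 = 0, [ss,t] = F_s - E_t/2 = -27/8, [st,s] = E_t/2 = 0, [st,t] = G_s/2 = 0, [tt,s] = F_t - G_s/2 = 9, [tt,t] = G_t/2 = 15/2
Gamma^s_ij = (G*[ij,s] - F*[ij,t])/(EG - F^2), Gamma^t_ij = (E*[ij,t] - F*[ij,s])/(EG - F^2)
Gamma_sss = 81/79, Gamma_sst = 0, Gamma_stt = 72/79, Gamma_tss = -999/790, Gamma_tst = 0, Gamma_ttt = 6/79
d^2s/dtau^2 = -(Gamma_sss*(-13/8)^2 + 2*Gamma_sst*(-13/8)*(-1/8) + Gamma_stt*(-1/8)^2) = -13761/5056
d^2t/dtau^2 = -(Gamma_tss*(-13/8)^2 + 2*Gamma_tst*(-13/8)*(-1/8) + Gamma_ttt*(-1/8)^2) = 168771/50560

Answer: Gamma_sss = 81/79, Gamma_sst = 0, Gamma_stt = 72/79, Gamma_tss = -999/790, Gamma_tst = 0, Gamma_ttt = 6/79; accelerations (d^2s/dtau^2, d^2t/dtau^2) = (-13761/5056, 168771/50560)


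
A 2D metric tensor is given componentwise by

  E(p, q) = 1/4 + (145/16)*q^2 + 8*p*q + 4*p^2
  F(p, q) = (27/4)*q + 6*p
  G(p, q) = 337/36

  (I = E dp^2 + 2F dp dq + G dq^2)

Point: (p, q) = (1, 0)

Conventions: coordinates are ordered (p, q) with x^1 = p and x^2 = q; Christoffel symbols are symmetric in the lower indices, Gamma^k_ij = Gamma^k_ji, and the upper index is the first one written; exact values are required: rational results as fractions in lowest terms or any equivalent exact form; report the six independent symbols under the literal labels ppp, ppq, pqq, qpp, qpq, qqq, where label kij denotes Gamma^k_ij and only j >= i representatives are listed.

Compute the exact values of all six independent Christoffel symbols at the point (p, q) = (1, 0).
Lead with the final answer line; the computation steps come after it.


Answer: Gamma_ppp = 3664/545, Gamma_ppq = 5392/545, Gamma_pqq = 9099/545, Gamma_qpp = -2232/545, Gamma_qpq = -3456/545, Gamma_qqq = -5832/545

E = 17/4, F = 6, G = 337/36 at the point
E_p = 8, E_q = 8, F_p = 6, F_q = 27/4, G_p = 0, G_q = 0
EG - F^2 = 545/144;  g^inv = (144/545) * [[337/36, -6], [-6, 17/4]]
first-kind symbols [ij,l] = (1/2)(d_i g_jl + d_j g_il - d_l g_ij): [pp,p] = E_p/2 = 4, [pp,q] = F_p - E_q/2 = 2, [pq,p] = E_q/2 = 4, [pq,q] = G_p/2 = 0, [qq,p] = F_q - G_p/2 = 27/4, [qq,q] = G_q/2 = 0
Gamma^p_ij = (G*[ij,p] - F*[ij,q])/(EG - F^2), Gamma^q_ij = (E*[ij,q] - F*[ij,p])/(EG - F^2)


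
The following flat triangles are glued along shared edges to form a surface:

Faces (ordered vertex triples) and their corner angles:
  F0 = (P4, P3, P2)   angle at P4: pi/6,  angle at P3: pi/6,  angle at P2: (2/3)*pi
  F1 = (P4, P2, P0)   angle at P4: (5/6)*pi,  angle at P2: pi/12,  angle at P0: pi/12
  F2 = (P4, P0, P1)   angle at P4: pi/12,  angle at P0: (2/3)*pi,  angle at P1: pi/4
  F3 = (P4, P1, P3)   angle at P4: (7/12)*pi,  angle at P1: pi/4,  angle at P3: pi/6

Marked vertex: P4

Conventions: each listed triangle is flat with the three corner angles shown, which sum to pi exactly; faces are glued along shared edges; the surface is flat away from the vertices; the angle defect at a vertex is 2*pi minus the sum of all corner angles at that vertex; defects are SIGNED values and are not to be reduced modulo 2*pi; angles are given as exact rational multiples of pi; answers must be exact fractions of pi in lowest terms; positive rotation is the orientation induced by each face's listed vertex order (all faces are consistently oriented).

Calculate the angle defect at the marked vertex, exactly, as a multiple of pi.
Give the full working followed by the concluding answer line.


Sum of corner angles at P4: (5/3)*pi
defect = 2*pi - (5/3)*pi

Answer: defect(P4) = pi/3


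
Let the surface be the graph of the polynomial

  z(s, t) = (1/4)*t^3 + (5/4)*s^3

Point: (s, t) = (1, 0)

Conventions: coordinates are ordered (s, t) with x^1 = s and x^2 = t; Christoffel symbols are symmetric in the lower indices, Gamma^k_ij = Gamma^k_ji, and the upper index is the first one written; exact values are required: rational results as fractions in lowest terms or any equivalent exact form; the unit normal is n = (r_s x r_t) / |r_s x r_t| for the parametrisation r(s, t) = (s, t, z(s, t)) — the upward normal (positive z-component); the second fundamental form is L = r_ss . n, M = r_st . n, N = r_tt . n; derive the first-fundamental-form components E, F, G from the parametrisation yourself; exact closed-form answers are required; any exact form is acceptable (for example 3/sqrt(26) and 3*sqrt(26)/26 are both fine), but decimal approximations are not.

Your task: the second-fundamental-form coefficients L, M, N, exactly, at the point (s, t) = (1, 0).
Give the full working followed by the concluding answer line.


z_s = 15/4, z_t = 0, z_ss = 15/2, z_st = 0, z_tt = 0
E = 241/16, F = 0, G = 1; answer radicand W^2 = 241/16
unnormalised second-form numerators: l = 15/2, m = 0, n = 0; L = l/sqrt(241/16), and similarly M = m/sqrt(W^2), N = n/sqrt(W^2)

Answer: L = 30*sqrt(241)/241, M = 0, N = 0


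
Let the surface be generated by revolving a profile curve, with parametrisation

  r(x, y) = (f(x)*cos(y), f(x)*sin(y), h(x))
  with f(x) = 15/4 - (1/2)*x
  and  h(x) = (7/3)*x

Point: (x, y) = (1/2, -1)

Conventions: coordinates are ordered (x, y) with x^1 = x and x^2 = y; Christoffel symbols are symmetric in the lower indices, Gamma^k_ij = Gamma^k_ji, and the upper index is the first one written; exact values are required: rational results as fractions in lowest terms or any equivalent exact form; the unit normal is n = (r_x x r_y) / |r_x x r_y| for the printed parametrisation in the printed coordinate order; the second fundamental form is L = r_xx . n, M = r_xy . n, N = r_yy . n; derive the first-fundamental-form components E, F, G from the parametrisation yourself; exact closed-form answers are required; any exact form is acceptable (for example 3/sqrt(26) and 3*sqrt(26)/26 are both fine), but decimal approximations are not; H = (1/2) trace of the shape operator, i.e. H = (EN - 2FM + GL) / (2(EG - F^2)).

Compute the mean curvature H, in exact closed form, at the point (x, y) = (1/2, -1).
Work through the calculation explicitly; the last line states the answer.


f = 7/2, f' = -1/2, f'' = 0, h' = 7/3, h'' = 0
E = 205/36, F = 0, G = 49/4; answer radicand W^2 = 205/36
unnormalised second-form numerators: l = 0, m = 0, n = 49/6; L = l/sqrt(205/36), and similarly M = m/sqrt(W^2), N = n/sqrt(W^2)
H = (E*n - 2*F*m + G*l) / (2*(EG - F^2)*sqrt(W^2)); E*n - 2*F*m + G*l = 10045/216, EG - F^2 = 10045/144, so H = (1/3)/sqrt(205/36)

Answer: H = 2*sqrt(205)/205


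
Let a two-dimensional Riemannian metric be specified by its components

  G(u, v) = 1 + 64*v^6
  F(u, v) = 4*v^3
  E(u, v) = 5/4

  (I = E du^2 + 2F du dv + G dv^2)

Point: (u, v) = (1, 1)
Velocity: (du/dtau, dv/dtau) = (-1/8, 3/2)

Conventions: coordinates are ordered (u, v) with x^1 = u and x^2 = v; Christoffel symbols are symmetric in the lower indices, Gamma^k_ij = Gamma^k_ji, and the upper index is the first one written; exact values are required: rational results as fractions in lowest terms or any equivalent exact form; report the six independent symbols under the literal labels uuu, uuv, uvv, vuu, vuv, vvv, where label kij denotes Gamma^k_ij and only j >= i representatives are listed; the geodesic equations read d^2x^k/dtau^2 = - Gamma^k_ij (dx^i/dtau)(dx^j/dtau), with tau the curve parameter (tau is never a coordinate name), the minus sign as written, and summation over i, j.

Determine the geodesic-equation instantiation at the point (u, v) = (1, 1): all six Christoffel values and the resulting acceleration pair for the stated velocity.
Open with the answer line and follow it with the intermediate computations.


Answer: Gamma_uuu = 0, Gamma_uuv = 0, Gamma_uvv = 16/87, Gamma_vuu = 0, Gamma_vuv = 0, Gamma_vvv = 256/87; accelerations (d^2u/dtau^2, d^2v/dtau^2) = (-12/29, -192/29)

E = 5/4, F = 4, G = 65 at the point
E_u = 0, E_v = 0, F_u = 0, F_v = 12, G_u = 0, G_v = 384
EG - F^2 = 261/4;  g^inv = (4/261) * [[65, -4], [-4, 5/4]]
first-kind symbols [ij,l] = (1/2)(d_i g_jl + d_j g_il - d_l g_ij): [uu,u] = E_u/2 = 0, [uu,v] = F_u - E_v/2 = 0, [uv,u] = E_v/2 = 0, [uv,v] = G_u/2 = 0, [vv,u] = F_v - G_u/2 = 12, [vv,v] = G_v/2 = 192
Gamma^u_ij = (G*[ij,u] - F*[ij,v])/(EG - F^2), Gamma^v_ij = (E*[ij,v] - F*[ij,u])/(EG - F^2)
Gamma_uuu = 0, Gamma_uuv = 0, Gamma_uvv = 16/87, Gamma_vuu = 0, Gamma_vuv = 0, Gamma_vvv = 256/87
d^2u/dtau^2 = -(Gamma_uuu*(-1/8)^2 + 2*Gamma_uuv*(-1/8)*(3/2) + Gamma_uvv*(3/2)^2) = -12/29
d^2v/dtau^2 = -(Gamma_vuu*(-1/8)^2 + 2*Gamma_vuv*(-1/8)*(3/2) + Gamma_vvv*(3/2)^2) = -192/29


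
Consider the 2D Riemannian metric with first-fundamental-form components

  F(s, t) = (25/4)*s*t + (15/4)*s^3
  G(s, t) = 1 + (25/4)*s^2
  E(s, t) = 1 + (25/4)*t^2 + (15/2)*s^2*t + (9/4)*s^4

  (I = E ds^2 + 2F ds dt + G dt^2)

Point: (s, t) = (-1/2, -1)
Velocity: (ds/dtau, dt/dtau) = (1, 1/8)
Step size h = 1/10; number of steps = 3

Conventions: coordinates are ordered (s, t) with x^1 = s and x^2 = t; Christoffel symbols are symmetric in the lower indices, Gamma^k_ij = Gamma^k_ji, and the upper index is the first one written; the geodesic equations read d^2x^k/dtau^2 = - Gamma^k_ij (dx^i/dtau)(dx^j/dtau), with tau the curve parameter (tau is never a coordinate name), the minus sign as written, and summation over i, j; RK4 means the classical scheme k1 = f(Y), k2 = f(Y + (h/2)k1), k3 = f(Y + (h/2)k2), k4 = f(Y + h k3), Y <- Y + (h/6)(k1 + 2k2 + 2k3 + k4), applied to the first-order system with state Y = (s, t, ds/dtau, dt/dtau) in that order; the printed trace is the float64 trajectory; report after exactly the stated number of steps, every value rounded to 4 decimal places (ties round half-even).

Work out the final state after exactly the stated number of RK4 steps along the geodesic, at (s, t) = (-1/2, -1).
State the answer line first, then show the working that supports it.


Answer: s = -0.2085, t = -0.9666, ds/dtau = 0.9554, dt/dtau = 0.1053

f(Y) = (ds/dtau, dt/dtau, -Gamma^s_ij Y'^i Y'^j, -Gamma^t_ij Y'^i Y'^j) with the Gammas evaluated at the stage position; h = 0.100000; intermediate values shown to 6 dp
step 0: s = -0.5000, t = -1.0000, ds/dtau = 1.0000, dt/dtau = 0.1250
step 1:
  k1: at (s, t) = (-0.500000, -1.000000), (ds/dtau, dt/dtau) = (1.000000, 0.125000); Gamma_sss = 0.450331, Gamma_sst = -0.750552, Gamma_stt = 0.000000, Gamma_tss = 0.264901, Gamma_tst = -0.441501, Gamma_ttt = 0.000000; k1 = (1.000000, 0.125000, -0.262693, -0.154525)
  k2: at (s, t) = (-0.450000, -0.993750), (ds/dtau, dt/dtau) = (0.986865, 0.117274); Gamma_sss = 0.419306, Gamma_sst = -0.776493, Gamma_stt = 0.000000, Gamma_tss = 0.216323, Gamma_tst = -0.400598, Gamma_ttt = 0.000000; k2 = (0.986865, 0.117274, -0.228631, -0.117953)
  k3: at (s, t) = (-0.450657, -0.994136), (ds/dtau, dt/dtau) = (0.988568, 0.119102); Gamma_sss = 0.419692, Gamma_sst = -0.776074, Gamma_stt = 0.000000, Gamma_tss = 0.216830, Gamma_tst = -0.400952, Gamma_ttt = 0.000000; k3 = (0.988568, 0.119102, -0.227400, -0.117484)
  k4: at (s, t) = (-0.401143, -0.988090), (ds/dtau, dt/dtau) = (0.977260, 0.113252); Gamma_sss = 0.384637, Gamma_sst = -0.799043, Gamma_stt = 0.000000, Gamma_tss = 0.173065, Gamma_tst = -0.359525, Gamma_ttt = 0.000000; k4 = (0.977260, 0.113252, -0.190472, -0.085702)
  Y <- Y + (h/6)(k1 + 2k2 + 2k3 + k4): s = -0.4012, t = -0.9881, ds/dtau = 0.9772, dt/dtau = 0.1131
step 2:
  k1: at (s, t) = (-0.401198, -0.988150), (ds/dtau, dt/dtau) = (0.977246, 0.113148); Gamma_sss = 0.384668, Gamma_sst = -0.798999, Gamma_stt = 0.000000, Gamma_tss = 0.173096, Gamma_tst = -0.359540, Gamma_ttt = 0.000000; k1 = (0.977246, 0.113148, -0.190665, -0.085797)
  k2: at (s, t) = (-0.352336, -0.982493), (ds/dtau, dt/dtau) = (0.967713, 0.108858); Gamma_sss = 0.346294, Gamma_sst = -0.819044, Gamma_stt = 0.000000, Gamma_tss = 0.134373, Gamma_tst = -0.317815, Gamma_ttt = 0.000000; k2 = (0.967713, 0.108858, -0.151731, -0.058876)
  k3: at (s, t) = (-0.352812, -0.982707), (ds/dtau, dt/dtau) = (0.969660, 0.110205); Gamma_sss = 0.346655, Gamma_sst = -0.818790, Gamma_stt = 0.000000, Gamma_tss = 0.134693, Gamma_tst = -0.318142, Gamma_ttt = 0.000000; k3 = (0.969660, 0.110205, -0.150946, -0.058650)
  k4: at (s, t) = (-0.304232, -0.977129), (ds/dtau, dt/dtau) = (0.962152, 0.107283); Gamma_sss = 0.305342, Gamma_sst = -0.836373, Gamma_stt = 0.000000, Gamma_tss = 0.100798, Gamma_tst = -0.276099, Gamma_ttt = 0.000000; k4 = (0.962152, 0.107283, -0.110000, -0.036313)
  Y <- Y + (h/6)(k1 + 2k2 + 2k3 + k4): s = -0.3043, t = -0.9772, ds/dtau = 0.9621, dt/dtau = 0.1072
step 3:
  k1: at (s, t) = (-0.304295, -0.977174), (ds/dtau, dt/dtau) = (0.962146, 0.107196); Gamma_sss = 0.305391, Gamma_sst = -0.836333, Gamma_stt = 0.000000, Gamma_tss = 0.100833, Gamma_tst = -0.276137, Gamma_ttt = 0.000000; k1 = (0.962146, 0.107196, -0.110193, -0.036383)
  k2: at (s, t) = (-0.256188, -0.971814), (ds/dtau, dt/dtau) = (0.956636, 0.105376); Gamma_sss = 0.261769, Gamma_sst = -0.851487, Gamma_stt = 0.000000, Gamma_tss = 0.071922, Gamma_tst = -0.233948, Gamma_ttt = 0.000000; k2 = (0.956636, 0.105376, -0.067887, -0.018652)
  k3: at (s, t) = (-0.256464, -0.971905), (ds/dtau, dt/dtau) = (0.958752, 0.106263); Gamma_sss = 0.262016, Gamma_sst = -0.851373, Gamma_stt = 0.000000, Gamma_tss = 0.072066, Gamma_tst = -0.234166, Gamma_ttt = 0.000000; k3 = (0.958752, 0.106263, -0.067370, -0.018530)
  k4: at (s, t) = (-0.208420, -0.966548), (ds/dtau, dt/dtau) = (0.955409, 0.105343); Gamma_sss = 0.216204, Gamma_sst = -0.864456, Gamma_stt = 0.000000, Gamma_tss = 0.047913, Gamma_tst = -0.191572, Gamma_ttt = 0.000000; k4 = (0.955409, 0.105343, -0.023346, -0.005174)
  Y <- Y + (h/6)(k1 + 2k2 + 2k3 + k4): s = -0.2085, t = -0.9666, ds/dtau = 0.9554, dt/dtau = 0.1053


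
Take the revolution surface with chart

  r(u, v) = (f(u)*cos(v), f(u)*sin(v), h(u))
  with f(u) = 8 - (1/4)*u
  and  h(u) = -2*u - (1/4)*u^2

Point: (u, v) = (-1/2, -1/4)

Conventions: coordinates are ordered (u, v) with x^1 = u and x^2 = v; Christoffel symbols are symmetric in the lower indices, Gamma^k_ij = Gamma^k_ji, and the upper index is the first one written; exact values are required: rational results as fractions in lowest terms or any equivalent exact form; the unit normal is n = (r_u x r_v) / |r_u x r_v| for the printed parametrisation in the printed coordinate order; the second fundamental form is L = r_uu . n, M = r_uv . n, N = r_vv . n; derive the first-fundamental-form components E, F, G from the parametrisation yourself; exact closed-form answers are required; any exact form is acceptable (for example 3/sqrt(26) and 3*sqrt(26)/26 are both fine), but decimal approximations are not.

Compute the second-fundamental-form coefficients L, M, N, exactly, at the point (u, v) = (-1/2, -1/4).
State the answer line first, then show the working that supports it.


Answer: L = sqrt(2)/20, M = 0, N = -91*sqrt(2)/16

f = 65/8, f' = -1/4, f'' = 0, h' = -7/4, h'' = -1/2
E = 25/8, F = 0, G = 4225/64; answer radicand W^2 = 25/8
unnormalised second-form numerators: l = 1/8, m = 0, n = -455/32; L = l/sqrt(25/8), and similarly M = m/sqrt(W^2), N = n/sqrt(W^2)


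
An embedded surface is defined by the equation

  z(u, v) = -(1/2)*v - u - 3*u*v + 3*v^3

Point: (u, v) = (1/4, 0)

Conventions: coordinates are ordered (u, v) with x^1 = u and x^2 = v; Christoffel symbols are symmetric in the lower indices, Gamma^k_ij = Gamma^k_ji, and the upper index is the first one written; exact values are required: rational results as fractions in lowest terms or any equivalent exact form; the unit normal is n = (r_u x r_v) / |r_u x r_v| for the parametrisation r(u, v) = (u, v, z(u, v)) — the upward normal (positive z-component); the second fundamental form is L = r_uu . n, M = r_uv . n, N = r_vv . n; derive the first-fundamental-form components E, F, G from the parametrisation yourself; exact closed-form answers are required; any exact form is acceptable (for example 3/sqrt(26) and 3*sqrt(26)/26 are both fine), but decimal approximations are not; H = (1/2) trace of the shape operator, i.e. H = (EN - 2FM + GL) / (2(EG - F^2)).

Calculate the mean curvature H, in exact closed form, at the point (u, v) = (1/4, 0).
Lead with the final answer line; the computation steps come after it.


Answer: H = 80*sqrt(57)/1083

z_u = -1, z_v = -5/4, z_uu = 0, z_uv = -3, z_vv = 0
E = 2, F = 5/4, G = 41/16; answer radicand W^2 = 57/16
unnormalised second-form numerators: l = 0, m = -3, n = 0; L = l/sqrt(57/16), and similarly M = m/sqrt(W^2), N = n/sqrt(W^2)
H = (E*n - 2*F*m + G*l) / (2*(EG - F^2)*sqrt(W^2)); E*n - 2*F*m + G*l = 15/2, EG - F^2 = 57/16, so H = (20/19)/sqrt(57/16)


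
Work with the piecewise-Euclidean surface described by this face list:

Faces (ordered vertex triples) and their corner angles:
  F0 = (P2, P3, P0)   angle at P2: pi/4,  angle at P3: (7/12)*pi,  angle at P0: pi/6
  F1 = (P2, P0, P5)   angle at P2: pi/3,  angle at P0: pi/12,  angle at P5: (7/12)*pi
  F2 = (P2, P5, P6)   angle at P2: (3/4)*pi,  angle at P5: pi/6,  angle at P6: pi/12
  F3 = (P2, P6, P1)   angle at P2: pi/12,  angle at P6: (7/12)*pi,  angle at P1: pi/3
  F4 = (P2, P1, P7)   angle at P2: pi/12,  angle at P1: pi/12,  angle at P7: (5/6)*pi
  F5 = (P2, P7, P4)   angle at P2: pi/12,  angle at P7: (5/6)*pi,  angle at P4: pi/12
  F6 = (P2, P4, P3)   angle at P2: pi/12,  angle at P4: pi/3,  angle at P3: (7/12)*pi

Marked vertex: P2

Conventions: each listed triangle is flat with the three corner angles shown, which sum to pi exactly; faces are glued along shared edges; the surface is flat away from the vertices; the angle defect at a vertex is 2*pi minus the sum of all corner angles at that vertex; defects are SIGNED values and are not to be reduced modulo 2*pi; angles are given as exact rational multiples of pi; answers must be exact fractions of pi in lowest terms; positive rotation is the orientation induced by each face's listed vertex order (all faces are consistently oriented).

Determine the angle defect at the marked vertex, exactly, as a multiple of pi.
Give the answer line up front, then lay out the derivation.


Answer: defect(P2) = pi/3

Sum of corner angles at P2: (5/3)*pi
defect = 2*pi - (5/3)*pi


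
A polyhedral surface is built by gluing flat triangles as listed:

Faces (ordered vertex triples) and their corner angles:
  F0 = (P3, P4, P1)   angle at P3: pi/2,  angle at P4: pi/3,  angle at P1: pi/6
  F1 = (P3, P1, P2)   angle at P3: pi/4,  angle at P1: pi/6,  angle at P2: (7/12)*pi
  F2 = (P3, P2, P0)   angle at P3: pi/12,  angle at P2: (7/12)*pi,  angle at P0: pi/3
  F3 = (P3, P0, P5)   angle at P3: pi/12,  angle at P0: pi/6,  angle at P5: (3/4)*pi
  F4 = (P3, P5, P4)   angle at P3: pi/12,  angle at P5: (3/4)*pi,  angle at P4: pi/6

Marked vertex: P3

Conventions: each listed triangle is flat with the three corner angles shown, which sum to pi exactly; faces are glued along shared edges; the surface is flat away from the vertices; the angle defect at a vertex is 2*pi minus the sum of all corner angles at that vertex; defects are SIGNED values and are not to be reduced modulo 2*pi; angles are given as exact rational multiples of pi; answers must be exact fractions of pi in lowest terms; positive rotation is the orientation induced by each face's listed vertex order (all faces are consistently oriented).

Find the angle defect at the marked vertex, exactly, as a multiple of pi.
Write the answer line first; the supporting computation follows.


Answer: defect(P3) = pi

Sum of corner angles at P3: pi
defect = 2*pi - pi


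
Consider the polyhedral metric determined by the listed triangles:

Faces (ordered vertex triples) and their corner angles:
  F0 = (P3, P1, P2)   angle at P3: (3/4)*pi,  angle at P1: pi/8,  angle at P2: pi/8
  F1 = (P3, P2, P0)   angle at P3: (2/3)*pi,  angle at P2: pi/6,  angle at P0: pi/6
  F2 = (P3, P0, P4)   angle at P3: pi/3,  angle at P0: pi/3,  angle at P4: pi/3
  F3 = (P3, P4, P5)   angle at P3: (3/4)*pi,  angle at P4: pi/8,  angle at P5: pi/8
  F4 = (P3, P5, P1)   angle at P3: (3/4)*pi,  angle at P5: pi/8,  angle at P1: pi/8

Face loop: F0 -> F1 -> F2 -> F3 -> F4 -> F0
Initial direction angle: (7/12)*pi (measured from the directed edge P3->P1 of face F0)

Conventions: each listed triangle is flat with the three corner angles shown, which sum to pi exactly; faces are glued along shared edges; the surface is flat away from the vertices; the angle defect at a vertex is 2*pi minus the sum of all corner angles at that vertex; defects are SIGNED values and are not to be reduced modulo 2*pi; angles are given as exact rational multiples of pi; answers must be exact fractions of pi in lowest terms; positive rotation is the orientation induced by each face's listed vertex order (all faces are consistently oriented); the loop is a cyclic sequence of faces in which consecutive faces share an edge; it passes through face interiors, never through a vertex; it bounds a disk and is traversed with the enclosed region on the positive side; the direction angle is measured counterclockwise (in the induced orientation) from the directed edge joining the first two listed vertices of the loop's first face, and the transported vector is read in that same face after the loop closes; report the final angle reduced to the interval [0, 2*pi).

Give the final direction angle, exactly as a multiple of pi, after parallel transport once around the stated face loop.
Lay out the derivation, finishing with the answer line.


enclosed vertex P3: corner angles sum to (13/4)*pi, defect = 2*pi - (13/4)*pi = (-5/4)*pi
summing the enclosed defects onto the initial angle, mod 2*pi in the induced orientation:
final angle = (7/12)*pi - (5/4)*pi = (4/3)*pi (mod 2*pi)

Answer: final direction angle = (4/3)*pi


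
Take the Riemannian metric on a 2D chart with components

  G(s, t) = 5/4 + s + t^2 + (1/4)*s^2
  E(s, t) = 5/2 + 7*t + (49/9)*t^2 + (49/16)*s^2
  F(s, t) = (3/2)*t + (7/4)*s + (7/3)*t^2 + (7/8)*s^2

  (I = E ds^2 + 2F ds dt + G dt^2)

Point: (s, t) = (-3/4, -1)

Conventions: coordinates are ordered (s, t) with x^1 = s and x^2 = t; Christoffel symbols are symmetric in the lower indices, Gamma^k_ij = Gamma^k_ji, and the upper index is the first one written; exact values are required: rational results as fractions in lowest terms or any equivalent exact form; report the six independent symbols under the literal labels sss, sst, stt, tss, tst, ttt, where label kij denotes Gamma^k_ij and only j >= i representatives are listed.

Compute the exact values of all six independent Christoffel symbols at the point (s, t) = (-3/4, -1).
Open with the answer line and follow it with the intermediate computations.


Answer: Gamma_sss = -16807/19356, Gamma_sst = -2355/3226, Gamma_stt = -10497/8065, Gamma_tss = 847063/580680, Gamma_tst = 3799/19356, Gamma_ttt = -1933/3226

E = 6145/2304, F = 5/384, G = 105/64 at the point
E_s = -147/32, E_t = -35/9, F_s = 7/16, F_t = -19/6, G_s = 5/8, G_t = -2
EG - F^2 = 40325/9216;  g^inv = (9216/40325) * [[105/64, -5/384], [-5/384, 6145/2304]]
first-kind symbols [ij,l] = (1/2)(d_i g_jl + d_j g_il - d_l g_ij): [ss,s] = E_s/2 = -147/64, [ss,t] = F_s - E_t/2 = 343/144, [st,s] = E_t/2 = -35/18, [st,t] = G_s/2 = 5/16, [tt,s] = F_t - G_s/2 = -167/48, [tt,t] = G_t/2 = -1
Gamma^s_ij = (G*[ij,s] - F*[ij,t])/(EG - F^2), Gamma^t_ij = (E*[ij,t] - F*[ij,s])/(EG - F^2)


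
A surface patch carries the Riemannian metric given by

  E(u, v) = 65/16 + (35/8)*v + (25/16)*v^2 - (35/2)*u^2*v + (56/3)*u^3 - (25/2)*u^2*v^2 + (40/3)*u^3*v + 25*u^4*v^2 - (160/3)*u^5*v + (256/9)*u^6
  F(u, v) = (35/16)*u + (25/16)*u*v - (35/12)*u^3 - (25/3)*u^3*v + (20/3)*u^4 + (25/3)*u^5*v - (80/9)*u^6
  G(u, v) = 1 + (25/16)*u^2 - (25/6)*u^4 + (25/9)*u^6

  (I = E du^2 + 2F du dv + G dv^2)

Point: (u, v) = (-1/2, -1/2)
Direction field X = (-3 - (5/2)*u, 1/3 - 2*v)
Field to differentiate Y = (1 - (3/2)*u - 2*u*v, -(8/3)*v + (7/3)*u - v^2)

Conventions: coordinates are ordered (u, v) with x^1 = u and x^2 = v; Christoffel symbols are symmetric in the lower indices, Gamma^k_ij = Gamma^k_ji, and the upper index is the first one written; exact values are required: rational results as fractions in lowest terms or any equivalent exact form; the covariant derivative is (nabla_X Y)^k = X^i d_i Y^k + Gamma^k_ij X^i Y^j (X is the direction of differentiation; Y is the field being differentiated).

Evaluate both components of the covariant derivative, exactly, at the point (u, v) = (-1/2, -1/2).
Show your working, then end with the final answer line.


E = 313/144, F = -65/144, G = 169/144 at the point
E_u = 13/4, E_v = 0, F_u = -5/8, F_v = 0, G_u = 0, G_v = 0
EG - F^2 = 169/72;  g^inv = (72/169) * [[169/144, 65/144], [65/144, 313/144]]
first-kind symbols [ij,l] = (1/2)(d_i g_jl + d_j g_il - d_l g_ij): [uu,u] = E_u/2 = 13/8, [uu,v] = F_u - E_v/2 = -5/8, [uv,u] = E_v/2 = 0, [uv,v] = G_u/2 = 0, [vv,u] = F_v - G_u/2 = 0, [vv,v] = G_v/2 = 0
Gamma^u_ij = (G*[ij,u] - F*[ij,v])/(EG - F^2), Gamma^v_ij = (E*[ij,v] - F*[ij,u])/(EG - F^2)
Gamma_uuu = 9/13, Gamma_uuv = 0, Gamma_uvv = 0, Gamma_vuu = -45/169, Gamma_vuv = 0, Gamma_vvv = 0
X = (-7/4, 4/3), Y = (5/4, -1/12) at the point

Answer: (nabla_X Y)^u = 433/624, (nabla_X Y)^v = -139277/24336


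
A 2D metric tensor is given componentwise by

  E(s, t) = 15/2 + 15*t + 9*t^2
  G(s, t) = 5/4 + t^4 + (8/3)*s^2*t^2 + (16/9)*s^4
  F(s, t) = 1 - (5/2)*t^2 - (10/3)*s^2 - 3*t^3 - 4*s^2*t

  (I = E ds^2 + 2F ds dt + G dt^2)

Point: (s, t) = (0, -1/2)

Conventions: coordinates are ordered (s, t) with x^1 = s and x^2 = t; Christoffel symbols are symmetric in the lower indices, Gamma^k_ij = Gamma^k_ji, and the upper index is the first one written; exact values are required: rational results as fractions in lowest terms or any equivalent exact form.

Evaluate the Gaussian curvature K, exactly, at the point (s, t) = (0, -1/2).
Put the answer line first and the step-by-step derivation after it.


Answer: K = -64/27

E = 9/4, F = 3/4, G = 21/16, EG - F^2 = 153/64 at the point
E_s = 0, E_t = 6, F_s = 0, F_t = 1/4, G_s = 0, G_t = -1/2
E_tt = 18, F_st = 0, G_ss = 4/3
By Brioschi, K is (det M1 - det M2) divided by (EG - F^2) squared.
M1 = [[-E_tt/2 + F_st - G_ss/2, E_s/2, F_s - E_t/2], [F_t - G_s/2, E, F], [G_t/2, F, G]] = [[-29/3, 0, -3], [1/4, 9/4, 3/4], [-1/4, 3/4, 21/16]]; det M1 = -1623/64
M2 = [[0, E_t/2, G_s/2], [E_t/2, E, F], [G_s/2, F, G]] = [[0, 3, 0], [3, 9/4, 3/4], [0, 3/4, 21/16]]; det M2 = -189/16
det M1 - det M2 = -867/64; K = -867/64 / (153/64)^2 = -64/27


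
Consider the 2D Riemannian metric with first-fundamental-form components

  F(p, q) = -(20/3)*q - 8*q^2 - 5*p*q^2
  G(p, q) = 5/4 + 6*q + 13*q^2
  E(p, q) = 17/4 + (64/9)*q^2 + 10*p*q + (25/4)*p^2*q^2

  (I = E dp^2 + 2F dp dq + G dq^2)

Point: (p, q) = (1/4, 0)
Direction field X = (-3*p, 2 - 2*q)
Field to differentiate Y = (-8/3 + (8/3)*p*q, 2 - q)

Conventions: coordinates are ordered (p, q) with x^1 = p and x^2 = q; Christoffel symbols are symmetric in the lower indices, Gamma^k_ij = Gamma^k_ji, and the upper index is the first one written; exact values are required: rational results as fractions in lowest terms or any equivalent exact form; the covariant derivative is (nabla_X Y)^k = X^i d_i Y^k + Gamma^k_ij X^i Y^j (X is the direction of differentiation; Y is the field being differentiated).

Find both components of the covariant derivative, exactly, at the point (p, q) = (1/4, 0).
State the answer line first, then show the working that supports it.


Answer: (nabla_X Y)^p = -709/102, (nabla_X Y)^q = 28/5

E = 17/4, F = 0, G = 5/4 at the point
E_p = 0, E_q = 5/2, F_p = 0, F_q = -20/3, G_p = 0, G_q = 6
EG - F^2 = 85/16;  g^inv = (16/85) * [[5/4, 0], [0, 17/4]]
first-kind symbols [ij,l] = (1/2)(d_i g_jl + d_j g_il - d_l g_ij): [pp,p] = E_p/2 = 0, [pp,q] = F_p - E_q/2 = -5/4, [pq,p] = E_q/2 = 5/4, [pq,q] = G_p/2 = 0, [qq,p] = F_q - G_p/2 = -20/3, [qq,q] = G_q/2 = 3
Gamma^p_ij = (G*[ij,p] - F*[ij,q])/(EG - F^2), Gamma^q_ij = (E*[ij,q] - F*[ij,p])/(EG - F^2)
Gamma_ppp = 0, Gamma_ppq = 5/17, Gamma_pqq = -80/51, Gamma_qpp = -1, Gamma_qpq = 0, Gamma_qqq = 12/5
X = (-3/4, 2), Y = (-8/3, 2) at the point


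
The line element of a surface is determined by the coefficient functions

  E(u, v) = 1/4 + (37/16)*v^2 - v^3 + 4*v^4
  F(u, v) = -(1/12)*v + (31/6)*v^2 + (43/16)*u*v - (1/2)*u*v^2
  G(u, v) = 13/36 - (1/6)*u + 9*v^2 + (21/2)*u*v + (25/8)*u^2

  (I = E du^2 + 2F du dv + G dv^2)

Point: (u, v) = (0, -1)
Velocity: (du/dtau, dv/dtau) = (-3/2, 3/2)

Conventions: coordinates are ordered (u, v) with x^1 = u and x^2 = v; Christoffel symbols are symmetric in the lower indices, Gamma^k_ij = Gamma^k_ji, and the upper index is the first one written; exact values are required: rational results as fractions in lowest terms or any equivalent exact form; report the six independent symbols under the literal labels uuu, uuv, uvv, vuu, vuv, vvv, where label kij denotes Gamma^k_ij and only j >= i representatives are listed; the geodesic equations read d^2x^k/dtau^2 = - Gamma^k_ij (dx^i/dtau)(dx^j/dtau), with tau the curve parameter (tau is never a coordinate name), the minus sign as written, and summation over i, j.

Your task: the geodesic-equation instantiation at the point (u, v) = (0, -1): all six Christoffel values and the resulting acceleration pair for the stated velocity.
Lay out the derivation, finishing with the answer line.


E = 121/16, F = 21/4, G = 337/36 at the point
E_u = 0, E_v = -189/8, F_u = -51/16, F_v = -125/12, G_u = -32/3, G_v = -18
EG - F^2 = 24901/576;  g^inv = (576/24901) * [[337/36, -21/4], [-21/4, 121/16]]
first-kind symbols [ij,l] = (1/2)(d_i g_jl + d_j g_il - d_l g_ij): [uu,u] = E_u/2 = 0, [uu,v] = F_u - E_v/2 = 69/8, [uv,u] = E_v/2 = -189/16, [uv,v] = G_u/2 = -16/3, [vv,u] = F_v - G_u/2 = -61/12, [vv,v] = G_v/2 = -9
Gamma^u_ij = (G*[ij,u] - F*[ij,v])/(EG - F^2), Gamma^v_ij = (E*[ij,v] - F*[ij,u])/(EG - F^2)
Gamma_uuu = -26082/24901, Gamma_uuv = -47565/24901, Gamma_uvv = -580/74703, Gamma_vuu = 75141/49802, Gamma_vuv = 12489/24901, Gamma_vvv = -23832/24901
d^2u/dtau^2 = -(Gamma_uuu*(-3/2)^2 + 2*Gamma_uuv*(-3/2)*(3/2) + Gamma_uvv*(3/2)^2) = -154923/24901
d^2v/dtau^2 = -(Gamma_vuu*(-3/2)^2 + 2*Gamma_vuv*(-3/2)*(3/2) + Gamma_vvv*(3/2)^2) = 202311/199208

Answer: Gamma_uuu = -26082/24901, Gamma_uuv = -47565/24901, Gamma_uvv = -580/74703, Gamma_vuu = 75141/49802, Gamma_vuv = 12489/24901, Gamma_vvv = -23832/24901; accelerations (d^2u/dtau^2, d^2v/dtau^2) = (-154923/24901, 202311/199208)


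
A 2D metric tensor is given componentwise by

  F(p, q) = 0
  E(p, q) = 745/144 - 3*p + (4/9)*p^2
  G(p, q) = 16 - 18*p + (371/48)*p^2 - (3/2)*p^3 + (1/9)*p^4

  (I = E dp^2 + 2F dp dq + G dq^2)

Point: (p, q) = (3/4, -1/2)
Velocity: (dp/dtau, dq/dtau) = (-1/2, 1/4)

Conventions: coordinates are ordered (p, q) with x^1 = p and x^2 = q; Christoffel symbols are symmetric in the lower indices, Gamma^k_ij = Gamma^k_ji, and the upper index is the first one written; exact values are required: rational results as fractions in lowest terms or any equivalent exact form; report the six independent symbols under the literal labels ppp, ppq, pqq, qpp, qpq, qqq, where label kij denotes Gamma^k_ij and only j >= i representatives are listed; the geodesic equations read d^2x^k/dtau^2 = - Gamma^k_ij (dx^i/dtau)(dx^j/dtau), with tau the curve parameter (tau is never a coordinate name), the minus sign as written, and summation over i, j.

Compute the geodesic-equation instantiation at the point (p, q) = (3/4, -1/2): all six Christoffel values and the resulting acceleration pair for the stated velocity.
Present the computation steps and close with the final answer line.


E = 457/144, F = 0, G = 25/4 at the point
E_p = -7/3, E_q = 0, F_p = 0, F_q = 0, G_p = -35/4, G_q = 0
EG - F^2 = 11425/576;  g^inv = (576/11425) * [[25/4, 0], [0, 457/144]]
first-kind symbols [ij,l] = (1/2)(d_i g_jl + d_j g_il - d_l g_ij): [pp,p] = E_p/2 = -7/6, [pp,q] = F_p - E_q/2 = 0, [pq,p] = E_q/2 = 0, [pq,q] = G_p/2 = -35/8, [qq,p] = F_q - G_p/2 = 35/8, [qq,q] = G_q/2 = 0
Gamma^p_ij = (G*[ij,p] - F*[ij,q])/(EG - F^2), Gamma^q_ij = (E*[ij,q] - F*[ij,p])/(EG - F^2)
Gamma_ppp = -168/457, Gamma_ppq = 0, Gamma_pqq = 630/457, Gamma_qpp = 0, Gamma_qpq = -7/10, Gamma_qqq = 0
d^2p/dtau^2 = -(Gamma_ppp*(-1/2)^2 + 2*Gamma_ppq*(-1/2)*(1/4) + Gamma_pqq*(1/4)^2) = 21/3656
d^2q/dtau^2 = -(Gamma_qpp*(-1/2)^2 + 2*Gamma_qpq*(-1/2)*(1/4) + Gamma_qqq*(1/4)^2) = -7/40

Answer: Gamma_ppp = -168/457, Gamma_ppq = 0, Gamma_pqq = 630/457, Gamma_qpp = 0, Gamma_qpq = -7/10, Gamma_qqq = 0; accelerations (d^2p/dtau^2, d^2q/dtau^2) = (21/3656, -7/40)


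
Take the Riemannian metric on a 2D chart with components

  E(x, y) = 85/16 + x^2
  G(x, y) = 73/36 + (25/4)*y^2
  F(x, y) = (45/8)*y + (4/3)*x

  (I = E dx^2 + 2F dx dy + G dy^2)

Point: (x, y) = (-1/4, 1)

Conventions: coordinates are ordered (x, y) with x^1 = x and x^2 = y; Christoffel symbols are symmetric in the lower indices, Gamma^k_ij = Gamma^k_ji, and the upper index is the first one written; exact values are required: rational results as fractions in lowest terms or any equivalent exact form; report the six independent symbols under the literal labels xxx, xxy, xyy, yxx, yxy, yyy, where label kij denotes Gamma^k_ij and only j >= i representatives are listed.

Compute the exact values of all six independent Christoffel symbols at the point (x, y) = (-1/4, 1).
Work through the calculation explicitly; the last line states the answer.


E = 43/8, F = 127/24, G = 149/18 at the point
E_x = -1/2, E_y = 0, F_x = 4/3, F_y = 45/8, G_x = 0, G_y = 25/2
EG - F^2 = 9499/576;  g^inv = (576/9499) * [[149/18, -127/24], [-127/24, 43/8]]
first-kind symbols [ij,l] = (1/2)(d_i g_jl + d_j g_il - d_l g_ij): [xx,x] = E_x/2 = -1/4, [xx,y] = F_x - E_y/2 = 4/3, [xy,x] = E_y/2 = 0, [xy,y] = G_x/2 = 0, [yy,x] = F_y - G_x/2 = 45/8, [yy,y] = G_y/2 = 25/4
Gamma^x_ij = (G*[ij,x] - F*[ij,y])/(EG - F^2), Gamma^y_ij = (E*[ij,y] - F*[ij,x])/(EG - F^2)

Answer: Gamma_xxx = -5256/9499, Gamma_xxy = 0, Gamma_xyy = 1110/1357, Gamma_yxx = 4890/9499, Gamma_yxy = 0, Gamma_yyy = 315/1357


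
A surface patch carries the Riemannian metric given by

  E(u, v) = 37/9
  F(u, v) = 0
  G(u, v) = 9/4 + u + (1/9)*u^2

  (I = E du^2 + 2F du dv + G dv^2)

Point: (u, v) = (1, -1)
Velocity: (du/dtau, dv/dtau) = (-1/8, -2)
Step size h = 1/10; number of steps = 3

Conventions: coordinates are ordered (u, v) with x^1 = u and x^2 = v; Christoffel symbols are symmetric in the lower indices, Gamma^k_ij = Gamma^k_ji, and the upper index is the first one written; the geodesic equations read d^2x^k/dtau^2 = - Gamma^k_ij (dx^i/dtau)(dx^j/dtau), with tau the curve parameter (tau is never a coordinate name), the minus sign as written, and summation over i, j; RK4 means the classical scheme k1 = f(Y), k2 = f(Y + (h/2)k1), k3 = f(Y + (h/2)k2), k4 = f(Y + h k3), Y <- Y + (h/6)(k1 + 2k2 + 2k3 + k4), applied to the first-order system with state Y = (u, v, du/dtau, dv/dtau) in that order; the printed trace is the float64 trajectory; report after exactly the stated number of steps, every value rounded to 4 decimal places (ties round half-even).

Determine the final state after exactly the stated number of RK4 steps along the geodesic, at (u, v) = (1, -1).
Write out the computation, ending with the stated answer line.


f(Y) = (du/dtau, dv/dtau, -Gamma^u_ij Y'^i Y'^j, -Gamma^v_ij Y'^i Y'^j) with the Gammas evaluated at the stage position; h = 0.100000; intermediate values shown to 6 dp
step 0: u = 1.0000, v = -1.0000, du/dtau = -0.1250, dv/dtau = -2.0000
step 1:
  k1: at (u, v) = (1.000000, -1.000000), (du/dtau, dv/dtau) = (-0.125000, -2.000000); Gamma_uuu = 0.000000, Gamma_uuv = 0.000000, Gamma_uvv = -0.148649, Gamma_vuu = 0.000000, Gamma_vuv = 0.181818, Gamma_vvv = 0.000000; k1 = (-0.125000, -2.000000, 0.594595, -0.090909)
  k2: at (u, v) = (0.993750, -1.100000), (du/dtau, dv/dtau) = (-0.095270, -2.004545); Gamma_uuu = 0.000000, Gamma_uuv = 0.000000, Gamma_uvv = -0.148480, Gamma_vuu = 0.000000, Gamma_vuv = 0.182025, Gamma_vvv = 0.000000; k2 = (-0.095270, -2.004545, 0.596622, -0.069524)
  k3: at (u, v) = (0.995236, -1.100227), (du/dtau, dv/dtau) = (-0.095169, -2.003476); Gamma_uuu = 0.000000, Gamma_uuv = 0.000000, Gamma_uvv = -0.148520, Gamma_vuu = 0.000000, Gamma_vuv = 0.181976, Gamma_vvv = 0.000000; k3 = (-0.095169, -2.003476, 0.596147, -0.069394)
  k4: at (u, v) = (0.990483, -1.200348), (du/dtau, dv/dtau) = (-0.065385, -2.006939); Gamma_uuu = 0.000000, Gamma_uuv = 0.000000, Gamma_uvv = -0.148391, Gamma_vuu = 0.000000, Gamma_vuv = 0.182133, Gamma_vvv = 0.000000; k4 = (-0.065385, -2.006939, 0.597692, -0.047801)
  Y <- Y + (h/6)(k1 + 2k2 + 2k3 + k4): u = 0.9905, v = -1.2004, du/dtau = -0.0654, dv/dtau = -2.0069
step 2:
  k1: at (u, v) = (0.990479, -1.200383), (du/dtau, dv/dtau) = (-0.065370, -2.006942); Gamma_uuu = 0.000000, Gamma_uuv = 0.000000, Gamma_uvv = -0.148391, Gamma_vuu = 0.000000, Gamma_vuv = 0.182133, Gamma_vvv = 0.000000; k1 = (-0.065370, -2.006942, 0.597693, -0.047789)
  k2: at (u, v) = (0.987210, -1.300730), (du/dtau, dv/dtau) = (-0.035485, -2.009332); Gamma_uuu = 0.000000, Gamma_uuv = 0.000000, Gamma_uvv = -0.148303, Gamma_vuu = 0.000000, Gamma_vuv = 0.182242, Gamma_vvv = 0.000000; k2 = (-0.035485, -2.009332, 0.598761, -0.025988)
  k3: at (u, v) = (0.988705, -1.300850), (du/dtau, dv/dtau) = (-0.035432, -2.008242); Gamma_uuu = 0.000000, Gamma_uuv = 0.000000, Gamma_uvv = -0.148343, Gamma_vuu = 0.000000, Gamma_vuv = 0.182192, Gamma_vvv = 0.000000; k3 = (-0.035432, -2.008242, 0.598274, -0.025928)
  k4: at (u, v) = (0.986936, -1.401207), (du/dtau, dv/dtau) = (-0.005542, -2.009535); Gamma_uuu = 0.000000, Gamma_uuv = 0.000000, Gamma_uvv = -0.148296, Gamma_vuu = 0.000000, Gamma_vuv = 0.182251, Gamma_vvv = 0.000000; k4 = (-0.005542, -2.009535, 0.598852, -0.004060)
  Y <- Y + (h/6)(k1 + 2k2 + 2k3 + k4): u = 0.9869, v = -1.4012, du/dtau = -0.0055, dv/dtau = -2.0095
step 3:
  k1: at (u, v) = (0.986933, -1.401243), (du/dtau, dv/dtau) = (-0.005526, -2.009537); Gamma_uuu = 0.000000, Gamma_uuv = 0.000000, Gamma_uvv = -0.148295, Gamma_vuu = 0.000000, Gamma_vuv = 0.182251, Gamma_vvv = 0.000000; k1 = (-0.005526, -2.009537, 0.598853, -0.004048)
  k2: at (u, v) = (0.986657, -1.501720), (du/dtau, dv/dtau) = (0.024417, -2.009739); Gamma_uuu = 0.000000, Gamma_uuv = 0.000000, Gamma_uvv = -0.148288, Gamma_vuu = 0.000000, Gamma_vuv = 0.182260, Gamma_vvv = 0.000000; k2 = (0.024417, -2.009739, 0.598943, 0.017887)
  k3: at (u, v) = (0.988154, -1.501730), (du/dtau, dv/dtau) = (0.024421, -2.008643); Gamma_uuu = 0.000000, Gamma_uuv = 0.000000, Gamma_uvv = -0.148328, Gamma_vuu = 0.000000, Gamma_vuv = 0.182211, Gamma_vvv = 0.000000; k3 = (0.024421, -2.008643, 0.598453, 0.017876)
  k4: at (u, v) = (0.989375, -1.602108), (du/dtau, dv/dtau) = (0.054319, -2.007750); Gamma_uuu = 0.000000, Gamma_uuv = 0.000000, Gamma_uvv = -0.148361, Gamma_vuu = 0.000000, Gamma_vuv = 0.182170, Gamma_vvv = 0.000000; k4 = (0.054319, -2.007750, 0.598054, 0.039735)
  Y <- Y + (h/6)(k1 + 2k2 + 2k3 + k4): u = 0.9894, v = -1.6021, du/dtau = 0.0543, dv/dtau = -2.0078

Answer: u = 0.9894, v = -1.6021, du/dtau = 0.0543, dv/dtau = -2.0078
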